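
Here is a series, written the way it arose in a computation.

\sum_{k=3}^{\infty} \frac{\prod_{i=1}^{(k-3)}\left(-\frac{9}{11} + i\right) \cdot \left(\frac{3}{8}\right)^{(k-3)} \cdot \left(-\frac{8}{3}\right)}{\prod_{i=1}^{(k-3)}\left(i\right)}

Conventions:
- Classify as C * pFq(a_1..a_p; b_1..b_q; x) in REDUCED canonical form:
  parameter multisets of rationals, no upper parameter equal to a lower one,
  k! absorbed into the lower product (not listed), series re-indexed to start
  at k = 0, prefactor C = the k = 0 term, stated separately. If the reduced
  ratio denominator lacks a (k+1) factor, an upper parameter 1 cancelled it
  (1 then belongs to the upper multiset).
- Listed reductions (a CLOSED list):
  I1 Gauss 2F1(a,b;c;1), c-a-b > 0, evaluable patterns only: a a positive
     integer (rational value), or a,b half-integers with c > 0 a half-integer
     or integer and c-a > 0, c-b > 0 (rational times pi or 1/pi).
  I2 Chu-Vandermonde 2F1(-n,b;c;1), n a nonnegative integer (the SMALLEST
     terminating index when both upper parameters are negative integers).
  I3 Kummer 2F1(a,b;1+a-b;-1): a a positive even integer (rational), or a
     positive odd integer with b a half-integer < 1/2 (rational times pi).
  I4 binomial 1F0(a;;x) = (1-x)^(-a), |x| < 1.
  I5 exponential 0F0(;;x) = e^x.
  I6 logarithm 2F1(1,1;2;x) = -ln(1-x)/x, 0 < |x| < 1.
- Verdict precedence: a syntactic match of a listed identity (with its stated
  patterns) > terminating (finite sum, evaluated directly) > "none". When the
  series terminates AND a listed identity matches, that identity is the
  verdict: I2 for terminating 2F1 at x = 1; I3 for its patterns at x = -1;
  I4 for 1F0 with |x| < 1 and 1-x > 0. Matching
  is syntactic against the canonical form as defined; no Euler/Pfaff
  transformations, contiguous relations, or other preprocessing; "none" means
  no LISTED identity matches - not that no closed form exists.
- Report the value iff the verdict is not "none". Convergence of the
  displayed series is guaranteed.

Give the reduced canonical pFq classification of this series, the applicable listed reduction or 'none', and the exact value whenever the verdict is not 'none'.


The series (x = \frac{3}{8}) is 1F0: upper {\frac{2}{11}}, lower {-}, prefactor -\frac{8}{3}. Verdict: this is the binomial series (I4) (the 1F0 binomial series: exponent -2/11, x = \frac{3}{8}). Its exact value is \left(-\frac{8}{3}\right) \cdot \left(\frac{5}{8}\right)^{-\frac{2}{11}}.

The tell: t_0 = -\frac{8}{3} here, and the product of the first k integers (C = -8/3, x = 3/8) is k!.
Ratio: r(k) = \frac{3}{8} * (k+\frac{2}{11}) / [(k+1)] ; factor over Q: parameters, x = \frac{3}{8}, and C = -\frac{8}{3}.


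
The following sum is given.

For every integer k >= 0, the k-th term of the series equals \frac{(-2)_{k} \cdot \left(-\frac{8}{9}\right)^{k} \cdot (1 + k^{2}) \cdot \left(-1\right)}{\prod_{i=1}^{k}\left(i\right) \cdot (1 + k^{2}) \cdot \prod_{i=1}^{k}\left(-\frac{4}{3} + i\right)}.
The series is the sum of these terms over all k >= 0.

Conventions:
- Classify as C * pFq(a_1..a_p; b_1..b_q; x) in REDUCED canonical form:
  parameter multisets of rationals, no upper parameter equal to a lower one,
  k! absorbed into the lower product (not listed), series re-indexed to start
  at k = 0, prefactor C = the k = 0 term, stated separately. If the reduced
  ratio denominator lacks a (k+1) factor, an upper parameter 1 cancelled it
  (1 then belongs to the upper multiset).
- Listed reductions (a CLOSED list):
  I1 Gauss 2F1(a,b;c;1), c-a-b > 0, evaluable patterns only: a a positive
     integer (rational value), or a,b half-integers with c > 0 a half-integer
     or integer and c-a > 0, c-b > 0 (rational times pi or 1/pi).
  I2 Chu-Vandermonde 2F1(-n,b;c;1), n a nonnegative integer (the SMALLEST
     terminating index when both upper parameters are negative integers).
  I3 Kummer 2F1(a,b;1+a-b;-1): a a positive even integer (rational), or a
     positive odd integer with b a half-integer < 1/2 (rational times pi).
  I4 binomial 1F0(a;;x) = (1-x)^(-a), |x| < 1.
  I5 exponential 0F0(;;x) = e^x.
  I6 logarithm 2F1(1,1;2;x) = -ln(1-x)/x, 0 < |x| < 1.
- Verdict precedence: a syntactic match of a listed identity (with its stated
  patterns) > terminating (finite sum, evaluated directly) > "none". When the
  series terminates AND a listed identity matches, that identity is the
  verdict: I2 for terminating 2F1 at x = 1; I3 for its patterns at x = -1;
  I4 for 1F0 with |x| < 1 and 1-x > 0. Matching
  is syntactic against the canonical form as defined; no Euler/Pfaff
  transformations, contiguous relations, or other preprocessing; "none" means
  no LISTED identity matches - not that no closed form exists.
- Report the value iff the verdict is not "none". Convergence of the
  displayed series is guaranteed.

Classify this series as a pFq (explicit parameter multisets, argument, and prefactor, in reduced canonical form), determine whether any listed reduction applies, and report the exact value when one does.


Classification (C = -1): 1F1 with upper {-2}, lower {-\frac{1}{3}}, argument x = -\frac{8}{9}. Verdict: terminating (-2 upstairs). 3 nonzero terms in all; added directly. Exact value: \frac{71}{9}.

The tell: x = -\frac{8}{9} and striking the common factor k^2 + 1 reduces the term (C = -1, x = -8/9).
Consecutive-term ratio: r(k) = -\frac{8}{9} * (k-2) / [(k-\frac{1}{3}) (k+1)] - rational; roots negated = parameters, x = -\frac{8}{9}, C = -1.


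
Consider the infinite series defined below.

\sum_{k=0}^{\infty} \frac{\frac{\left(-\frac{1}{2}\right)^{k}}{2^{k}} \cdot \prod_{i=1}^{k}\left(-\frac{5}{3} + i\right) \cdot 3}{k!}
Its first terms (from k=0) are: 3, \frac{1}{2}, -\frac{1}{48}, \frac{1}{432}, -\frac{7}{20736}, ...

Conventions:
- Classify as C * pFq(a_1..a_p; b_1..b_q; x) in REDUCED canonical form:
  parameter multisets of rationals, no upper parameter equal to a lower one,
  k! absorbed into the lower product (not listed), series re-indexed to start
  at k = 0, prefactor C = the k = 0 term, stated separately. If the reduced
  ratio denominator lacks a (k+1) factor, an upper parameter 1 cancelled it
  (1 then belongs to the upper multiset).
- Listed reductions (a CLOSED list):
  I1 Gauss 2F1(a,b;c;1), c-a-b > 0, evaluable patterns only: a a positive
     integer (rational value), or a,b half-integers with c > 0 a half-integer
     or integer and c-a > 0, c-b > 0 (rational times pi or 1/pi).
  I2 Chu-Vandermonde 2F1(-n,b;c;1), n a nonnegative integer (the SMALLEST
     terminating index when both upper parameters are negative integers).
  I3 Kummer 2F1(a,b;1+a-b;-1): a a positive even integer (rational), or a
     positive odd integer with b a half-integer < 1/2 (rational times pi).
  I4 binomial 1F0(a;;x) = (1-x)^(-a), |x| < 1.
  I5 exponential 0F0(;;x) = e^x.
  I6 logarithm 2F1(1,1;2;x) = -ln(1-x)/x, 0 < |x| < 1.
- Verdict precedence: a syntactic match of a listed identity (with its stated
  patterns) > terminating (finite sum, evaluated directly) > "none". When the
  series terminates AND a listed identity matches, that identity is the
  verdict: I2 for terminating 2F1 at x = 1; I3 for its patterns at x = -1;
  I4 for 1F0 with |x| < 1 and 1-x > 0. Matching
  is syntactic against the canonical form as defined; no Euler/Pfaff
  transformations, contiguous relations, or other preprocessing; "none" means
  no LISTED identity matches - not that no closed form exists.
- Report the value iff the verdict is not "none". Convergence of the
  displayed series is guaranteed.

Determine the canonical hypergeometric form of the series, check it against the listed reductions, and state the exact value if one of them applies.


At argument -\frac{1}{4}: a 1F0 with upper {-\frac{2}{3}}, lower {-}, scaled by C = 3. Verdict: binomial (I4) applies (the 1F0 binomial series: exponent 2/3, x = -\frac{1}{4}). Sum: 3 \cdot \left(\frac{5}{4}\right)^{\frac{2}{3}}.

Key observation: x = -\frac{1}{4} and the running product (prefactor 3) telescopes to a rising factorial.
Ratio: r(k) = -\frac{1}{4} * (k-\frac{2}{3}) / [(k+1)] - rational; roots negated = parameters, x = -\frac{1}{4}, C = 3.


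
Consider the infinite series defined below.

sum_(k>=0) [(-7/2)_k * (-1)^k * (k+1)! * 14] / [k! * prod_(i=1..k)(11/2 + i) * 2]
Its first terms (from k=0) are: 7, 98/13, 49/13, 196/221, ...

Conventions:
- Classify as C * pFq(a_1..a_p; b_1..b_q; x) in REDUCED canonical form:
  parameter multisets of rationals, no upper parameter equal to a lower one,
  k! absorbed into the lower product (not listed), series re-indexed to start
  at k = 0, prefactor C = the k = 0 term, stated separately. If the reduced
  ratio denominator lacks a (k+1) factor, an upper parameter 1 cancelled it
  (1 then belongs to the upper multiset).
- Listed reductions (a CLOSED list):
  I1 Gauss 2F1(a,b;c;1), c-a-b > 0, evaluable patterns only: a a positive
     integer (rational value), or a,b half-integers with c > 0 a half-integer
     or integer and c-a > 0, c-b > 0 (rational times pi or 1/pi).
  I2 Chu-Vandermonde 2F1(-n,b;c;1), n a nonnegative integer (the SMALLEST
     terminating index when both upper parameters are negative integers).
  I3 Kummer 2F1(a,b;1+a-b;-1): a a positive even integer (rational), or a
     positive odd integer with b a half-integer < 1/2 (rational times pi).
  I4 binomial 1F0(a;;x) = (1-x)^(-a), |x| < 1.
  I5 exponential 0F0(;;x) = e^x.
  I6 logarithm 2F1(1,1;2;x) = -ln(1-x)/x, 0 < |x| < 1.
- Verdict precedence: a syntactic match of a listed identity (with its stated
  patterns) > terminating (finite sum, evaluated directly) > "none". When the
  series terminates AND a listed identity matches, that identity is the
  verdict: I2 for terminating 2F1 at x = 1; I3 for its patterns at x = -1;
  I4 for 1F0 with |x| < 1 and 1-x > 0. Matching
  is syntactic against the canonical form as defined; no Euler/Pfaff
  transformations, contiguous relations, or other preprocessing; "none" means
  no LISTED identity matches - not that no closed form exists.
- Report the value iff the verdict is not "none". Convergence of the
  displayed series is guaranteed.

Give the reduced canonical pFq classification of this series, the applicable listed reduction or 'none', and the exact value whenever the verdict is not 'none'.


Canonical form: C = 7 times 2F1 with upper {-7/2, 2}, lower {13/2}, x = -1. Verdict: the Kummer evaluation I3 applies (x = -1; c = 13/2 equals 1+a-b for upper {-7/2, 2}: listed pattern). Its exact value is 77/4.

Key step: x = (-1) and the constant factors (prefactor 7) combine into one prefactor.
Ratio: r(k) = (-1) * (k-7/2) (k+2) / [(k+13/2) (k+1)] ; factor over Q: parameters, x = (-1), and C = 7.


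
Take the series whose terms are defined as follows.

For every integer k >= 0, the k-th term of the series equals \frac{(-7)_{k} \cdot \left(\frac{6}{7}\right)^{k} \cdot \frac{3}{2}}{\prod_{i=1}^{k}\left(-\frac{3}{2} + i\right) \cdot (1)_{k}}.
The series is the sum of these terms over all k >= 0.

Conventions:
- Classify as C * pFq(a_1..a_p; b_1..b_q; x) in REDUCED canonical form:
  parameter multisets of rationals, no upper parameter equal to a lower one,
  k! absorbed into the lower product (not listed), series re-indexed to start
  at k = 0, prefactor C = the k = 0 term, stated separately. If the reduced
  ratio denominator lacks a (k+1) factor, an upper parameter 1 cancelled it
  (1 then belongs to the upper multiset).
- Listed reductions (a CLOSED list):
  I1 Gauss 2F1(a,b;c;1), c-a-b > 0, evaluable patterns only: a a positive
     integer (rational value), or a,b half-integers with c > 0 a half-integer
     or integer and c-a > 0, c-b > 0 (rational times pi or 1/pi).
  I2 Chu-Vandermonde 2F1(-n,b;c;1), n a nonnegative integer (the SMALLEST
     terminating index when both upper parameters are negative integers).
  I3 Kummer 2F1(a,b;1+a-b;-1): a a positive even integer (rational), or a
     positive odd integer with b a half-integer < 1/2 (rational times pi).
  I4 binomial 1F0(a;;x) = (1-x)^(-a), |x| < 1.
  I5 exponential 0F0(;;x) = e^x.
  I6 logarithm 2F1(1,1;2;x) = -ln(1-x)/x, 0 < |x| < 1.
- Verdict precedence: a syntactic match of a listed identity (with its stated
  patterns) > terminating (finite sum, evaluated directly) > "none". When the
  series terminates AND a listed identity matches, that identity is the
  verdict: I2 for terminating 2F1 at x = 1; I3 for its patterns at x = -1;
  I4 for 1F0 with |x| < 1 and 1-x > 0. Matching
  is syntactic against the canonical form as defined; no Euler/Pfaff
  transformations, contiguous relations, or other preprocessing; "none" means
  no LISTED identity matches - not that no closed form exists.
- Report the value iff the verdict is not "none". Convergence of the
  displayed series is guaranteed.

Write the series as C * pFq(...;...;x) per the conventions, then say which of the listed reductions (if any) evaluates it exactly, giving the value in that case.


x = \frac{6}{7} here; the reduced form reads 1F1, upper {-7}, lower {-\frac{1}{2}}, C = \frac{3}{2}. Verdict: terminating - the sum ends at index 7 because -7 is a negative integer; exact evaluation follows. Value: -\frac{6956205999}{634128110}.

Key step: x = \frac{6}{7} and the lower running product (prefactor 3/2) is a rising factorial.
Term ratio: r(k) = \frac{6}{7} * (k-7) / [(k-\frac{1}{2}) (k+1)] ; factor over Q: parameters, x = \frac{6}{7}, and C = \frac{3}{2}.


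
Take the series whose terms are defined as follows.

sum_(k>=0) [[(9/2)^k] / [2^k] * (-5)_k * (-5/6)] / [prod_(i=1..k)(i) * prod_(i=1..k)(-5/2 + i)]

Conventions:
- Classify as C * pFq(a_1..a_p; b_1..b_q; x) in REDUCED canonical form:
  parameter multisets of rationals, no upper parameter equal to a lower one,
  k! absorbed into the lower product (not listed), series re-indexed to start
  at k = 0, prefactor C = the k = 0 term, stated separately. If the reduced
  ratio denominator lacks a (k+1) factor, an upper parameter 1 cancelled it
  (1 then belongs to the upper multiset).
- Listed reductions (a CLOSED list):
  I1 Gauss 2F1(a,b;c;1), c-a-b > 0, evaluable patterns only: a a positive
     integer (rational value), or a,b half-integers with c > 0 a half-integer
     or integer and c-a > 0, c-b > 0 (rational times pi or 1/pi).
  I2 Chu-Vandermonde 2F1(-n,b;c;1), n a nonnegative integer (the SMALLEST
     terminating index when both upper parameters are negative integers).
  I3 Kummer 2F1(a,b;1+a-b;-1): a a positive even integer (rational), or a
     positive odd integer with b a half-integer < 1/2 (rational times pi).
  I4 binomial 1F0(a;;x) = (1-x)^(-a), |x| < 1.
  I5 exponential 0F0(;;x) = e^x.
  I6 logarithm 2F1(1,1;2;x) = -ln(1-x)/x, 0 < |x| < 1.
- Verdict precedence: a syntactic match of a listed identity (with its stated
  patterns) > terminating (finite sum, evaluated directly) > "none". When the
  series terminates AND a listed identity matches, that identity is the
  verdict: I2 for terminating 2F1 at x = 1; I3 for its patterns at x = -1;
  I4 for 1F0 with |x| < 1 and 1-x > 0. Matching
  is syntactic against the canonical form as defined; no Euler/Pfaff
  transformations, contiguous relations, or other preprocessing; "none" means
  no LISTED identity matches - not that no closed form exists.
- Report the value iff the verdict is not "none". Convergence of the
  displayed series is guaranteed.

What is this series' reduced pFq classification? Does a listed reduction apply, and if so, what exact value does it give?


Prefactor -5/6, argument 9/4: 1F1 with upper {-5} over lower {-3/2}. Verdict: terminating - no listed pattern fits, but -5 in the upper list cuts the series at k = 5; direct evaluation. Sum: 6551/192.

First insight: with t_0 = -5/6, the lower running product (C = -5/6, x = 9/4) is a rising factorial.
Adjacent-term ratio: r(k) = (9/4) * (k-5) / [(k-3/2) (k+1)] - rational in k, leading ratio (9/4); with t_0 = -5/6, classification follows.


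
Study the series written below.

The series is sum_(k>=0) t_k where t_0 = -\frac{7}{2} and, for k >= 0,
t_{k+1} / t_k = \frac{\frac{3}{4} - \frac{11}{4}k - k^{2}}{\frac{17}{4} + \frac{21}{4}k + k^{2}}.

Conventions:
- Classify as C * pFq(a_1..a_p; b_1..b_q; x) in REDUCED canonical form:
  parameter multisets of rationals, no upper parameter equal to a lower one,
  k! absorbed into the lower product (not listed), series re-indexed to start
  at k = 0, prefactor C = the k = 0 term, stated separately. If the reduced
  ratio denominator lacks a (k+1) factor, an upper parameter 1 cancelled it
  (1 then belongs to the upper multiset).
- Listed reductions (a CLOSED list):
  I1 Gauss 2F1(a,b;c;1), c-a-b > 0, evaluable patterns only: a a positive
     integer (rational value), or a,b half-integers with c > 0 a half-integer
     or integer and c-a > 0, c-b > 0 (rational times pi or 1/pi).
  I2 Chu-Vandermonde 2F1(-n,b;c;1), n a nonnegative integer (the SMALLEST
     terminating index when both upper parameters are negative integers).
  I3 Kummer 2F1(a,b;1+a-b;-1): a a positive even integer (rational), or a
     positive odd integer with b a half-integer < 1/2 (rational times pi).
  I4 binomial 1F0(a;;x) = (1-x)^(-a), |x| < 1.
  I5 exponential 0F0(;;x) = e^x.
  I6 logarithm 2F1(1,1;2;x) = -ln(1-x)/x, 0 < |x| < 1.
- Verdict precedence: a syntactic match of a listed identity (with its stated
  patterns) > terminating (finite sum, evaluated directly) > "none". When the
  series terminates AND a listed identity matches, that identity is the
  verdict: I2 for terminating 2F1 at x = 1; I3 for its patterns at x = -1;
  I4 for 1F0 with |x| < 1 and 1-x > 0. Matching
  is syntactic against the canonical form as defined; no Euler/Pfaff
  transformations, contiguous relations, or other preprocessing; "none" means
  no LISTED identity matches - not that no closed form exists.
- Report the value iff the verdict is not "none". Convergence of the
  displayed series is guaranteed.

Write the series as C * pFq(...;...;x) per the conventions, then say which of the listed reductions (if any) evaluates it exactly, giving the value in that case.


Structural cue: with t_0 = -\frac{7}{2}, roots of the ratio polynomials (prefactor -7/2) are the negated parameters.
Adjacent-term ratio: r(k) = -1 * (k-\frac{1}{4}) (k+3) / [(k+\frac{17}{4}) (k+1)] - poly over poly, x = -1 from leading terms; C = -\frac{7}{2} at k = 0.

This is -\frac{7}{2} * 2F1(-\frac{1}{4}, 3; \frac{17}{4}; -1) in reduced canonical form. Verdict: none (x = -1): each listed identity misses the multisets {-\frac{1}{4}, 3} ; {\frac{17}{4}}.


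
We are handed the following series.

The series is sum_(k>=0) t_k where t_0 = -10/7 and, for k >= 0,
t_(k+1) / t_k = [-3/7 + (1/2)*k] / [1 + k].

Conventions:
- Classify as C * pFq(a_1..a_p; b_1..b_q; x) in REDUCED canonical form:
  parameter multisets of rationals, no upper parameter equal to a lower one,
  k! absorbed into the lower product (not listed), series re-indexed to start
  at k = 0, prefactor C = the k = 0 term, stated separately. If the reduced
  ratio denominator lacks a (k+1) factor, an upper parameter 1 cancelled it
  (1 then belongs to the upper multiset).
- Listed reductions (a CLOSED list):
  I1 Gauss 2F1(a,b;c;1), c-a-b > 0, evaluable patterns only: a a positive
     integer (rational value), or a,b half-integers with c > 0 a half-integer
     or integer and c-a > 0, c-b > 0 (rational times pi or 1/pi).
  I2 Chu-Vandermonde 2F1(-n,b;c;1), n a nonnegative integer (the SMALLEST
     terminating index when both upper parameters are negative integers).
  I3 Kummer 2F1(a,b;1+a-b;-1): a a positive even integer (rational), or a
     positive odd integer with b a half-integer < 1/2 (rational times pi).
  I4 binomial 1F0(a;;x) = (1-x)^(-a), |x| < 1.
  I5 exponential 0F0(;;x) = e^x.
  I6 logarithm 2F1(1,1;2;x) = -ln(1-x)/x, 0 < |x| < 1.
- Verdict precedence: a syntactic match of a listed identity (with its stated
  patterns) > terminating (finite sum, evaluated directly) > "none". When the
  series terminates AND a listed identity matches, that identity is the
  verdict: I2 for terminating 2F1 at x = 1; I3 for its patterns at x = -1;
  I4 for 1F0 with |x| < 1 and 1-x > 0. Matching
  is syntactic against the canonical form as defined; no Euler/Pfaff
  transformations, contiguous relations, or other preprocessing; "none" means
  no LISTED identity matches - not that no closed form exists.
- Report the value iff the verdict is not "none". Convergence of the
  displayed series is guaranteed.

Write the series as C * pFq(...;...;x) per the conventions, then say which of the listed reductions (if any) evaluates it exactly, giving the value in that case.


x = 1/2 here; the reduced form reads 1F0, upper {-6/7}, lower {-}, C = -10/7. Verdict: the binomial series (I4) fires (the 1F0 binomial series: exponent 6/7, x = 1/2). Exact value: (-10/7) * (1/2)^(6/7).

The tell: x = (1/2) and factor the ratio over Q (C = -10/7, x = 1/2): negated roots = parameters.
Ratio: r(k) = (1/2) * (k-6/7) / [(k+1)] ; factor over Q: parameters, x = (1/2), and C = -10/7.


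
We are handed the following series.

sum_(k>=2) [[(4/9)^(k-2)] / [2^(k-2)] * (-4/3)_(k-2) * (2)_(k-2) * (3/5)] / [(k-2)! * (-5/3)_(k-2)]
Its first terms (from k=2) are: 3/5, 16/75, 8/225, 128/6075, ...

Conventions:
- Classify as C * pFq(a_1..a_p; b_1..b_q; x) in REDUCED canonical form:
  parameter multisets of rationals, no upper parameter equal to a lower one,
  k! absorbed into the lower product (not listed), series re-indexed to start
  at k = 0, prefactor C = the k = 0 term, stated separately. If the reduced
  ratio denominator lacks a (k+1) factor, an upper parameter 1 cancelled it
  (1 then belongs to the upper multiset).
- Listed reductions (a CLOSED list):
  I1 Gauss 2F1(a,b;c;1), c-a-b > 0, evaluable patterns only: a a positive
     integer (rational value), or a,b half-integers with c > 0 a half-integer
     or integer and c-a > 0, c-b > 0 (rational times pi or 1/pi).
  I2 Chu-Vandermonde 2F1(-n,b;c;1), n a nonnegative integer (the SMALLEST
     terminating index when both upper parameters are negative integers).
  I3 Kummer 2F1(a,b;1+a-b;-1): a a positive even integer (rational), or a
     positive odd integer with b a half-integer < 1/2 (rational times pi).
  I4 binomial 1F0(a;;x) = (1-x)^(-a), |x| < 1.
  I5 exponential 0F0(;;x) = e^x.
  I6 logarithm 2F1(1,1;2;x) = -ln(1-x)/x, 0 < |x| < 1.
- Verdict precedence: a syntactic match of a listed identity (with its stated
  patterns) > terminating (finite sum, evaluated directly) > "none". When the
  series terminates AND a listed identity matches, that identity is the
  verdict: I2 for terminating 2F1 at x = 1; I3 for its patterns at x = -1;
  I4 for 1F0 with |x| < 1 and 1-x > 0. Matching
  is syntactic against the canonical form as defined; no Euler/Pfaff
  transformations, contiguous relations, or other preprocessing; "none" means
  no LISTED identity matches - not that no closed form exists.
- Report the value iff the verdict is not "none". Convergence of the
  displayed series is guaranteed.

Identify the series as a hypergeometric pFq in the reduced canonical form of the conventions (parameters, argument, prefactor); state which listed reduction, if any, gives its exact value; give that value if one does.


Reduced: x = 2/9, 2F1, upper = {-4/3, 2}, lower = {-5/3}, C = 3/5. Verdict: none here - no I1-I6 shape fits x = 2/9 with lower {-5/3}.

Key observation: with t_0 = 3/5, the two k-th powers (prefactor 3/5) combine into one argument.
Ratio: r(k) = (2/9) * (k-4/3) (k+2) / [(k-5/3) (k+1)] - rational in k, leading ratio (2/9); with t_0 = 3/5, classification follows.


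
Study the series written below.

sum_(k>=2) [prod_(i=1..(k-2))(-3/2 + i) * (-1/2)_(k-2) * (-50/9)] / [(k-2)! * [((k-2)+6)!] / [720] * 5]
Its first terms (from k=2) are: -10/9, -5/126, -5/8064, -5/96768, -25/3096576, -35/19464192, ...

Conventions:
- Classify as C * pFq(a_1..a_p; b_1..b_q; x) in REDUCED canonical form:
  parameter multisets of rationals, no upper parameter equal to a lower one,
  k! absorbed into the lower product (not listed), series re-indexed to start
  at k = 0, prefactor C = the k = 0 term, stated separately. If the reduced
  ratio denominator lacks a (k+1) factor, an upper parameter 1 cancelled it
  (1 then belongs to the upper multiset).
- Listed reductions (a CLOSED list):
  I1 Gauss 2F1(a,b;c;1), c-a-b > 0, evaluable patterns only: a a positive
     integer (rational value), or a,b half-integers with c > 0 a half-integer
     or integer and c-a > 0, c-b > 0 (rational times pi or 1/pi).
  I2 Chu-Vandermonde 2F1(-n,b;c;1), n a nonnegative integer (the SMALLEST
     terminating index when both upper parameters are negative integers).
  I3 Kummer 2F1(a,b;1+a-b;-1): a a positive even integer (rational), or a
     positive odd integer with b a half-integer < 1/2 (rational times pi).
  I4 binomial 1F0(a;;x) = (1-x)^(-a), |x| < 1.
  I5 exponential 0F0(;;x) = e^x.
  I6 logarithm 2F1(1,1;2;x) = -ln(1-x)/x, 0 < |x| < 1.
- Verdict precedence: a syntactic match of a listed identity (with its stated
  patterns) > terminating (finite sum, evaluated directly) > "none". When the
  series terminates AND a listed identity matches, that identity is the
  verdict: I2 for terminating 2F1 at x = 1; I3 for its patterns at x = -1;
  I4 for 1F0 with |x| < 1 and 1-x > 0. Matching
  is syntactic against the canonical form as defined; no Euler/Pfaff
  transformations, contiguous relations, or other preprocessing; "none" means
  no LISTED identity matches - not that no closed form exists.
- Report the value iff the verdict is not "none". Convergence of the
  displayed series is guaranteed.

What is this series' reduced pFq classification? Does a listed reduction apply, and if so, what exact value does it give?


Key step: with t_0 = -10/9, the running product (prefactor -10/9) telescopes to a rising factorial.
Adjacent-term ratio: r(k) = 1 * (k-1/2) (k-1/2) / [(k+7) (k+1)] - rational in k. x = 1; t_0 = -10/9; negate the roots.

Classification (C = -10/9): 2F1 with upper {-1/2, -1/2}, lower {7}, argument x = 1. Verdict: the half-integer Gauss pattern (I1) matches (x = 1; upper {-1/2, -1/2} half-integers, c = 7 in the evaluable pattern). Value: (-41943040/11594583) / pi.


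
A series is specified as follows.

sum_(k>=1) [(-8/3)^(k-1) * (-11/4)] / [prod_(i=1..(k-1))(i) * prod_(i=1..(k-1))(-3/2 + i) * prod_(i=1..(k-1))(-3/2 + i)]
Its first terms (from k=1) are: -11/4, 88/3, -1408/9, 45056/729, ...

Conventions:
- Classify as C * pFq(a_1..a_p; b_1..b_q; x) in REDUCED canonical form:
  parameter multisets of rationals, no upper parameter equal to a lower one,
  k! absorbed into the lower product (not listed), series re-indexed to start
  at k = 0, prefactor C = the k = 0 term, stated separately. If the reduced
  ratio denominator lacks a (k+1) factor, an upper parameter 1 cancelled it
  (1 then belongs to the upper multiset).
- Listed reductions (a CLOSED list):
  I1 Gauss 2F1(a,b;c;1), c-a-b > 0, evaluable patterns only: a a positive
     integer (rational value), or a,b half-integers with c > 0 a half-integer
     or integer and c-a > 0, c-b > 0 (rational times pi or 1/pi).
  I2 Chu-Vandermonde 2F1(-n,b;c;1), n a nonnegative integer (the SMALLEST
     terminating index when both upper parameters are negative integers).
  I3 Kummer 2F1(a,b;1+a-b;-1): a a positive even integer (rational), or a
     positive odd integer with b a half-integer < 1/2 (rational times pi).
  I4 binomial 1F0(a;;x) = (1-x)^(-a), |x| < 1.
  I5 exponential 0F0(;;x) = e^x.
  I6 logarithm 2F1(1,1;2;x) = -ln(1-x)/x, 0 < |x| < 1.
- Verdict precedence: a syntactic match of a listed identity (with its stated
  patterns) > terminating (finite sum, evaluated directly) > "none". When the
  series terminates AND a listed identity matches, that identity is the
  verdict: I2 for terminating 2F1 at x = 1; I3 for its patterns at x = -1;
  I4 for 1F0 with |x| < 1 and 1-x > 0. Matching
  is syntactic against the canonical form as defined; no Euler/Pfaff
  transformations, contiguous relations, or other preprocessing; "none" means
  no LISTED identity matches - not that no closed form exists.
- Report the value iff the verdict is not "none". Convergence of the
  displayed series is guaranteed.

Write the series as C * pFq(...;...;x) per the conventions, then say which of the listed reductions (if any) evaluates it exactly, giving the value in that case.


Prefactor -11/4, argument -8/3: 0F2 with upper {-} over lower {-1/2, -1/2}. Verdict: none. A 0F2 with upper {-} fits none of I1-I6 at x = -8/3; the sum runs forever.

Structural cue: t_0 = -11/4 here, and the product of the first k integers (prefactor -11/4) is k!.
Step ratio: r(k) = (-8/3) * 1 / [(k-1/2) (k-1/2) (k+1)] - rational in k, leading ratio (-8/3); with t_0 = -11/4, classification follows.


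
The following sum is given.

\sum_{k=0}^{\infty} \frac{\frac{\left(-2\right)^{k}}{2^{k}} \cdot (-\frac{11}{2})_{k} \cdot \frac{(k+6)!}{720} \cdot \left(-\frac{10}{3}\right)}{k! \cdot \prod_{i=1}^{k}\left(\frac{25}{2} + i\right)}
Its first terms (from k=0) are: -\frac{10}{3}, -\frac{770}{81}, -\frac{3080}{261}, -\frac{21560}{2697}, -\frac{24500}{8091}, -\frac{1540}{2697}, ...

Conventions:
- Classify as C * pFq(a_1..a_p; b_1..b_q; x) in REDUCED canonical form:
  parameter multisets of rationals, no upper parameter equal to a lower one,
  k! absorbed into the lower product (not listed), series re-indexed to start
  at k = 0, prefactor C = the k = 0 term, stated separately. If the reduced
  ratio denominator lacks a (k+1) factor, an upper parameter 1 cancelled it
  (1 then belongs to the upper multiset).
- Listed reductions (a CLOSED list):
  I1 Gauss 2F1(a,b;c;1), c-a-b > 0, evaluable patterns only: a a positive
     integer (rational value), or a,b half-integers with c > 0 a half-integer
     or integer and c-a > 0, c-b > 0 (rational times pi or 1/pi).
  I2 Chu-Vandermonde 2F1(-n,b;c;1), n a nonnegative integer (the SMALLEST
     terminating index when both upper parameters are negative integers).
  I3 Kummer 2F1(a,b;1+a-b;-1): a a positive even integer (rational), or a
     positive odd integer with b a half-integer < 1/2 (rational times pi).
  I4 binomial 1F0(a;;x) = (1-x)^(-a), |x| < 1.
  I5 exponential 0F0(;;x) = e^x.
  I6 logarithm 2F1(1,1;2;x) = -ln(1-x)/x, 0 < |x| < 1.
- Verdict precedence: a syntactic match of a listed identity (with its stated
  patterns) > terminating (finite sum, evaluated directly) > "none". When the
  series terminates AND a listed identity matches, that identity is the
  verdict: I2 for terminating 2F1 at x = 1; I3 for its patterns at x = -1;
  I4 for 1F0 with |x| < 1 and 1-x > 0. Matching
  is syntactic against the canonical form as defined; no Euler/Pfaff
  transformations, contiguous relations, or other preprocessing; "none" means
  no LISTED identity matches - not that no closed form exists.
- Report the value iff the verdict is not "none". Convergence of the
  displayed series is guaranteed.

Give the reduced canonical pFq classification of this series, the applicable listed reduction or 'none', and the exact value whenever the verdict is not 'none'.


x = -1 here; the reduced form reads 2F1, upper {-\frac{11}{2}, 7}, lower {\frac{27}{2}}, C = -\frac{10}{3}. Verdict: Kummer (I3) applies (x = -1; c = \frac{27}{2} equals 1+a-b for upper {-\frac{11}{2}, 7}: listed pattern). Its exact value is \left(-\frac{4647768125}{402653184}\right) \cdot \pi.

The tell: from the first term -\frac{10}{3}: the factorial ratio (C = -10/3) (k+a-1)!/(a-1)! is a rising factorial (a)_k.
Term ratio: r(k) = -1 * (k-\frac{11}{2}) (k+7) / [(k+\frac{27}{2}) (k+1)] ; factor over Q: parameters, x = -1, and C = -\frac{10}{3}.


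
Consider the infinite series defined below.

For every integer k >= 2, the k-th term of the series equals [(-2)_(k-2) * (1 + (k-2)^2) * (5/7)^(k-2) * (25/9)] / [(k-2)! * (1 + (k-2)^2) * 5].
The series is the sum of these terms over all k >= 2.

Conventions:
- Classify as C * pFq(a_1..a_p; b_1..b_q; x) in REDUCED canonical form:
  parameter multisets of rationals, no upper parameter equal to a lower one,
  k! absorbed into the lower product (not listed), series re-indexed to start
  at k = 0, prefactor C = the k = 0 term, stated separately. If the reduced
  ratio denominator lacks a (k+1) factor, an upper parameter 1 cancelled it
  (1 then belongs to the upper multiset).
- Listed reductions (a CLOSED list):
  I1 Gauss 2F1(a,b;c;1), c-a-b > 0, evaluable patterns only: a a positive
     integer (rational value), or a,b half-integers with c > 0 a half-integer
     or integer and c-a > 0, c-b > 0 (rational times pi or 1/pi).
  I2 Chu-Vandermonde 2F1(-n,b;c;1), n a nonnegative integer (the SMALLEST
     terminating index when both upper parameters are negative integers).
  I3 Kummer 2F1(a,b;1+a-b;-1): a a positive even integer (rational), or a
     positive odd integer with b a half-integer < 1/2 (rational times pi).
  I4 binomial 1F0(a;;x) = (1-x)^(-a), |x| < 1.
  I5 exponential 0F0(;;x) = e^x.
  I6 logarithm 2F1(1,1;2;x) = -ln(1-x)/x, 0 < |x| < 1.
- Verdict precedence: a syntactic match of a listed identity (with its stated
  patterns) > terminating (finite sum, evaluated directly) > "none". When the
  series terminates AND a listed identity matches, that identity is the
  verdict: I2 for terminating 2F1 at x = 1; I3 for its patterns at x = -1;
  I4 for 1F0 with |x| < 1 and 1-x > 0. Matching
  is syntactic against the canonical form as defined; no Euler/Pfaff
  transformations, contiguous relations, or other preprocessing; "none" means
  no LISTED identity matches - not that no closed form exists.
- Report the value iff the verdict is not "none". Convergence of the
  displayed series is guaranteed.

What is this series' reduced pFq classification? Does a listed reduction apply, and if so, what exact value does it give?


With C = 5/9: the canonical form is 1F0(-2; -; 5/7). Verdict: the binomial series (I4) matches (the 1F0 binomial series: exponent 2, x = 5/7). Hence: 20/441.

First insight: x = (5/7) and the constant factors (C = 5/9, x = 5/7) combine into one prefactor.
Adjacent-term ratio: r(k) = (5/7) * (k-2) / [(k+1)] ; factor over Q: parameters, x = (5/7), and C = 5/9.


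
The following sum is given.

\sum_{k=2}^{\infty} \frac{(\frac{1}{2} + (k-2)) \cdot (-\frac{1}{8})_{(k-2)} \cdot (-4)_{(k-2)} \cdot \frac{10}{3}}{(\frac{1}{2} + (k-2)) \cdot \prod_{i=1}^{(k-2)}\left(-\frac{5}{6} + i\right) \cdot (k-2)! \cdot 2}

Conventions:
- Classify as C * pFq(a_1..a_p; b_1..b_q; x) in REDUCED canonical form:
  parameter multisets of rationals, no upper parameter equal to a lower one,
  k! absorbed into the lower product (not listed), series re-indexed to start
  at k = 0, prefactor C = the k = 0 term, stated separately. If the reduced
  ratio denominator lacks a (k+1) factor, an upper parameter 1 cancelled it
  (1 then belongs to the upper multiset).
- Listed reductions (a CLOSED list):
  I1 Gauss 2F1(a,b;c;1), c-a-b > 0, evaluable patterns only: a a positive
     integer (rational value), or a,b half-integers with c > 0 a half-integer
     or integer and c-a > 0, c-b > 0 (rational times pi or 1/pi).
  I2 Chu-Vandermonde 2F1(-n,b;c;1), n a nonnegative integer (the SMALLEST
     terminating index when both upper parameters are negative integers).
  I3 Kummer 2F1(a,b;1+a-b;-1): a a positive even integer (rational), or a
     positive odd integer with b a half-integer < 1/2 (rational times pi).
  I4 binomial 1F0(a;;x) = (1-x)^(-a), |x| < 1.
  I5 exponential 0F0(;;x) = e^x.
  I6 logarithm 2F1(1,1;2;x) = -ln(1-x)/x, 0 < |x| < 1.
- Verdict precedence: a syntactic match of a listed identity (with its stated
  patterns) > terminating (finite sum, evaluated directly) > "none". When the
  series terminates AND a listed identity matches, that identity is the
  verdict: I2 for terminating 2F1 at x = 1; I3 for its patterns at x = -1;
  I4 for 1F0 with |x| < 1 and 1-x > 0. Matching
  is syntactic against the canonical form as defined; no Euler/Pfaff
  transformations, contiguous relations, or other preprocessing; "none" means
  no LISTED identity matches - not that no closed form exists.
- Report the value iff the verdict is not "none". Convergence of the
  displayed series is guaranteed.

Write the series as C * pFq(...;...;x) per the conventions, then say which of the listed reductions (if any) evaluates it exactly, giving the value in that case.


Reduced: x = 1, 2F1, upper = {-4, -\frac{1}{8}}, lower = {\frac{1}{6}}, C = \frac{5}{3}. Verdict at x = 1: the Chu-Vandermonde identity I2 matches (terminating 2F1 at x = 1 with n = 4, b = -1/8, c = \frac{1}{6}). Its exact value is \frac{673475}{189696}.

Key observation: from the first term \frac{5}{3}: the lower running product (C = 5/3) is a rising factorial.
Consecutive-term ratio: r(k) = 1 * (k-4) (k-\frac{1}{8}) / [(k+\frac{1}{6}) (k+1)] ; factor over Q: parameters, x = 1, and C = \frac{5}{3}.


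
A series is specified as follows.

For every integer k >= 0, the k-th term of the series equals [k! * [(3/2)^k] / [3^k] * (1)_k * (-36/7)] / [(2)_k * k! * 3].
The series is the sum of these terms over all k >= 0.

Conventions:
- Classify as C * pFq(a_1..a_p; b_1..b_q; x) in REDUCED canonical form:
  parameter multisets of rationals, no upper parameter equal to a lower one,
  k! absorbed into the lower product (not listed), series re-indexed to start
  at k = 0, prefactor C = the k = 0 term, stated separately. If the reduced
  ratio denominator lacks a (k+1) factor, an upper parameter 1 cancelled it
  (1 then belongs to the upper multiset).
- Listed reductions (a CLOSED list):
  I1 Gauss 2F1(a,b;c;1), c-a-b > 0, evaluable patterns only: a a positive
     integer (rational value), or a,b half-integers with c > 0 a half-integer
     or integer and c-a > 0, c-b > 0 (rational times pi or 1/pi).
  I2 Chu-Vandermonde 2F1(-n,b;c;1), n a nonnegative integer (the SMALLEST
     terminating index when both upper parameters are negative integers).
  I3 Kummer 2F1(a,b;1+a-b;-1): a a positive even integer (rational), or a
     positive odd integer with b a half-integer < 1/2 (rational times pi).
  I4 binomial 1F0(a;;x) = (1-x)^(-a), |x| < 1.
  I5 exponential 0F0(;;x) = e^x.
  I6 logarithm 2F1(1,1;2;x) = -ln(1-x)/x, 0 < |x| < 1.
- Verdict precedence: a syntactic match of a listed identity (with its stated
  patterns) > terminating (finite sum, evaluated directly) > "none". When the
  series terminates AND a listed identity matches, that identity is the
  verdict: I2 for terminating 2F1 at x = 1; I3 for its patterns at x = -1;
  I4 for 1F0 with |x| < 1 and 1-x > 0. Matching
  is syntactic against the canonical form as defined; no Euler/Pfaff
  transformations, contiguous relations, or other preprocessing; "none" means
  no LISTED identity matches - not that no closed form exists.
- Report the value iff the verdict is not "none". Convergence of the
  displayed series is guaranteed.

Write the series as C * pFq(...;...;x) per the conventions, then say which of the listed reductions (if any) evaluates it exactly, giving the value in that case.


Key observation: t_0 = -12/7 here, and the two k-th powers (prefactor -12/7) combine into one argument.
Step ratio: r(k) = (1/2) * (k+1) (k+1) / [(k+2) (k+1)] - rational in k. x = (1/2); t_0 = -12/7; negate the roots.

At argument 1/2: a 2F1 with upper {1, 1}, lower {2}, scaled by C = -12/7. Verdict: logarithm (I6) matches (the logarithm: parameters (1,1;2), x = 1/2). Hence: (24/7) * ln(1/2).


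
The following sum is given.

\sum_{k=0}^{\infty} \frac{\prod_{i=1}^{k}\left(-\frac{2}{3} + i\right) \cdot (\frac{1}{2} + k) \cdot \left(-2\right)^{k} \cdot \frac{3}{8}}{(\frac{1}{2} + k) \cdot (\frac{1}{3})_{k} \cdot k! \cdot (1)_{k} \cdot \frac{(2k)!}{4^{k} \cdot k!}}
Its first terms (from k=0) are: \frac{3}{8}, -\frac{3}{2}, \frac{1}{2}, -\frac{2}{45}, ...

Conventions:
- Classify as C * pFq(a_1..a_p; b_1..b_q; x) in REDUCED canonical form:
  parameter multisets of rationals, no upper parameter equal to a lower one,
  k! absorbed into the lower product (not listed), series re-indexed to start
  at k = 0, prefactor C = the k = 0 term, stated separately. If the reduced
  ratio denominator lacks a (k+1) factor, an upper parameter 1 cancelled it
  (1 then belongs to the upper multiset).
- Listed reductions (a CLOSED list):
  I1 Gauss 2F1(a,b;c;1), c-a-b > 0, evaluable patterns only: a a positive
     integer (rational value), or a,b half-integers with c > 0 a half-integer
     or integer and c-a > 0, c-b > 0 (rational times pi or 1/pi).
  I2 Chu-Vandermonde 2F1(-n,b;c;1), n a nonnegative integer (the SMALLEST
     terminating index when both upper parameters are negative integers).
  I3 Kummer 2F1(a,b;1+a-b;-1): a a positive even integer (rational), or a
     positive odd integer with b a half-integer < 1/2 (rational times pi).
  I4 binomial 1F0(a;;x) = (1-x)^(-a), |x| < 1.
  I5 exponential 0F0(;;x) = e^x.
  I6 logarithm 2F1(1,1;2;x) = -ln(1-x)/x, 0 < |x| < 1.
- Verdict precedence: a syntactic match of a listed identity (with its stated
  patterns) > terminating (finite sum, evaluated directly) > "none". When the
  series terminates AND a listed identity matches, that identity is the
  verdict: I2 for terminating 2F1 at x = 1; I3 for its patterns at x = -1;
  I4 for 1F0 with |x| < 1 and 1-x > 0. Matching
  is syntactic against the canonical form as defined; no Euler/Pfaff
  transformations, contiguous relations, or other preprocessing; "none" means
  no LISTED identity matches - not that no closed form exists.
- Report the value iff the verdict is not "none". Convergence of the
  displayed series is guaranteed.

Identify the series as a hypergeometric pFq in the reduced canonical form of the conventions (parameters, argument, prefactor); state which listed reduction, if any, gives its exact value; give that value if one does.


Prefactor \frac{3}{8}, argument -2: 0F2 with upper {-} over lower {\frac{1}{2}, 1}. Verdict: none (x = -2): each listed identity misses the multisets {-} ; {\frac{1}{2}, 1}.

Key observation: x = -2 and striking the common factor k + 1/2 reduces the term (C = 3/8, x = -2).
Consecutive-term ratio: r(k) = -2 * 1 / [(k+\frac{1}{2}) (k+1) (k+1)] - rational in k. x = -2; t_0 = \frac{3}{8}; negate the roots.
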